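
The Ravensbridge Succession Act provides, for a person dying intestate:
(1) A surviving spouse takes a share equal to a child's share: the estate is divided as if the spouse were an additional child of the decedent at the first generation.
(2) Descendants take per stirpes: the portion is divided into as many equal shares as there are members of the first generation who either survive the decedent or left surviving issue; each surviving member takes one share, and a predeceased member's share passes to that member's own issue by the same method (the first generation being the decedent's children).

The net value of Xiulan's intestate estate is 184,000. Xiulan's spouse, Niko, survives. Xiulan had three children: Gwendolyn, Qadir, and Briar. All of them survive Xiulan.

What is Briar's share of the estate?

Briar receives 46,000.

The spouse counts as an additional share at the children's level, so there are 4 primary shares of 46,000. Niko takes one such share (46,000).
The children's combined portion (138,000) is divided into 3 shares of 46,000: Gwendolyn, Qadir, and Briar each take 46,000.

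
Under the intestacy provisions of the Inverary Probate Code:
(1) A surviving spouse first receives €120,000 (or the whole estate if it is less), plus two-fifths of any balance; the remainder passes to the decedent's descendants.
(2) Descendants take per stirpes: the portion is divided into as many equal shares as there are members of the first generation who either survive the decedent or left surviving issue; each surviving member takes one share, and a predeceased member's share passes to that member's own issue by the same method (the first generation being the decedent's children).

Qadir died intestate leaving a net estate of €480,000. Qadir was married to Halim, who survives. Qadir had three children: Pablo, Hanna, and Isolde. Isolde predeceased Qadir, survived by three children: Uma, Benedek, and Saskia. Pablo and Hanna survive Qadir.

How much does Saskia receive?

Halim first takes €120,000, leaving a balance of €360,000. Halim then takes two-fifths of the balance (€144,000), for a total of €264,000. The remaining €216,000 passes to the descendants.
The descendants' portion (€216,000) is divided into 3 shares of €72,000: Pablo and Hanna each take €72,000; Isolde's €72,000 share passes to Isolde's issue.
Isolde's share (€72,000) is divided into 3 shares of €24,000: Uma, Benedek, and Saskia each take €24,000.

Saskia receives €24,000.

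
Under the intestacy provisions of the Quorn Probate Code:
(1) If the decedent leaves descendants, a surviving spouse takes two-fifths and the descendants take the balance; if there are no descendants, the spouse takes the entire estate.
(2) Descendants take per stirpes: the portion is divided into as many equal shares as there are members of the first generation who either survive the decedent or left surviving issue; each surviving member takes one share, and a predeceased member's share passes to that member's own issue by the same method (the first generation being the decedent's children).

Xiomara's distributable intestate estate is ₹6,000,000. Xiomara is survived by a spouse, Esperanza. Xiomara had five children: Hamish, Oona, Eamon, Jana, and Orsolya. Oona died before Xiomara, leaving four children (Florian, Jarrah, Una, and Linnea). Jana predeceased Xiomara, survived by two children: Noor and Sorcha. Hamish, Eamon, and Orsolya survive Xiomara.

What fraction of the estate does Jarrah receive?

Esperanza takes two-fifths of ₹6,000,000 = ₹2,400,000. The remaining ₹3,600,000 passes to the descendants.
The descendants' portion (₹3,600,000) is divided into 5 shares of ₹720,000: Hamish, Eamon, and Orsolya each take ₹720,000; Oona's ₹720,000 share passes to Oona's issue; Jana's ₹720,000 share passes to Jana's issue.
Oona's share (₹720,000) is divided into 4 shares of ₹180,000: Florian, Jarrah, Una, and Linnea each take ₹180,000.
Jana's share (₹720,000) is divided into 2 shares of ₹360,000: Noor and Sorcha each take ₹360,000.

Jarrah receives 3/100 of the estate.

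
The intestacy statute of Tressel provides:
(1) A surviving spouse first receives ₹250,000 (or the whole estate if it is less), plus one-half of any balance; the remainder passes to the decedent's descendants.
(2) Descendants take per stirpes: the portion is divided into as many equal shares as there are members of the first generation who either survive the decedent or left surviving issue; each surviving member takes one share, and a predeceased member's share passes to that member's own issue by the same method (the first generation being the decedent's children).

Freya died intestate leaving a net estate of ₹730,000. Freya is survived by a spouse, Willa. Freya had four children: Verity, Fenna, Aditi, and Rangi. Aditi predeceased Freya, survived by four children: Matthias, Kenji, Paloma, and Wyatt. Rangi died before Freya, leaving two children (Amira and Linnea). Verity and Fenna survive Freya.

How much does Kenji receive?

Kenji receives ₹15,000.

Willa first takes ₹250,000, leaving a balance of ₹480,000. Willa then takes one-half of the balance (₹240,000), for a total of ₹490,000. The remaining ₹240,000 passes to the descendants.
The descendants' portion (₹240,000) is divided into 4 shares of ₹60,000: Verity and Fenna each take ₹60,000; Aditi's ₹60,000 share passes to Aditi's issue; Rangi's ₹60,000 share passes to Rangi's issue.
Aditi's share (₹60,000) is divided into 4 shares of ₹15,000: Matthias, Kenji, Paloma, and Wyatt each take ₹15,000.
Rangi's share (₹60,000) is divided into 2 shares of ₹30,000: Amira and Linnea each take ₹30,000.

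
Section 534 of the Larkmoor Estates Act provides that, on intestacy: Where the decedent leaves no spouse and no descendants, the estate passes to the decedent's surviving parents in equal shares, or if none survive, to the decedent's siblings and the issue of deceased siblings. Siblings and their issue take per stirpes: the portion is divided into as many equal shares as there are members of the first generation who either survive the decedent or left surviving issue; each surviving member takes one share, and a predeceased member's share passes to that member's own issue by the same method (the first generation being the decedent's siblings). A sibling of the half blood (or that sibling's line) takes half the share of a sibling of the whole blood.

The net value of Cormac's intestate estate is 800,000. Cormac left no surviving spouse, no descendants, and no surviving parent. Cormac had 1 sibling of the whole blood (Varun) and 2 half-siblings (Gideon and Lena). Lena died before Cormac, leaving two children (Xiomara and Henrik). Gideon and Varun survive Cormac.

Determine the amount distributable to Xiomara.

The entire 800,000 passes to the siblings and their issue.
Counting each half-blood sibling's line as half a unit, there are 2 units in 800,000, so one unit is 400,000. Whole-blood lines (Varun) take 400,000 each; half-blood lines (Gideon and Lena) take 200,000 each.
Lena's share (200,000) is divided into 2 shares of 100,000: Xiomara and Henrik each take 100,000.

Xiomara receives 100,000.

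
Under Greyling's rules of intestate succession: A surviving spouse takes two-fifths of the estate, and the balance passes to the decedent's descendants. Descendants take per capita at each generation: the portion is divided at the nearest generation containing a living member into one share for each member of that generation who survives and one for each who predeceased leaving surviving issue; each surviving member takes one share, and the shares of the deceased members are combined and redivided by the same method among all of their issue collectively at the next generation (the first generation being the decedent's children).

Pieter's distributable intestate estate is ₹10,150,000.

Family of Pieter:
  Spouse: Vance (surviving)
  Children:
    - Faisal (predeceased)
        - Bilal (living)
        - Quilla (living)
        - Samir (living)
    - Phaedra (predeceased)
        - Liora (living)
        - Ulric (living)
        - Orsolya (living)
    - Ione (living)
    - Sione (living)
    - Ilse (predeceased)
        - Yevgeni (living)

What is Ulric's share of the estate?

Ulric receives ₹522,000.

Vance takes two-fifths of ₹10,150,000 = ₹4,060,000. The remaining ₹6,090,000 passes to the descendants.
The descendants' portion (₹6,090,000) is divided at the children's generation into 5 shares of ₹1,218,000. Ione and Sione each take ₹1,218,000. The 3 shares of the deceased (Faisal, Phaedra, and Ilse) are combined into a pool of ₹3,654,000.
That pool (₹3,654,000) is divided at the grandchildren's generation equally among Bilal, Quilla, Samir, Liora, Ulric, Orsolya, and Yevgeni: ₹522,000 each.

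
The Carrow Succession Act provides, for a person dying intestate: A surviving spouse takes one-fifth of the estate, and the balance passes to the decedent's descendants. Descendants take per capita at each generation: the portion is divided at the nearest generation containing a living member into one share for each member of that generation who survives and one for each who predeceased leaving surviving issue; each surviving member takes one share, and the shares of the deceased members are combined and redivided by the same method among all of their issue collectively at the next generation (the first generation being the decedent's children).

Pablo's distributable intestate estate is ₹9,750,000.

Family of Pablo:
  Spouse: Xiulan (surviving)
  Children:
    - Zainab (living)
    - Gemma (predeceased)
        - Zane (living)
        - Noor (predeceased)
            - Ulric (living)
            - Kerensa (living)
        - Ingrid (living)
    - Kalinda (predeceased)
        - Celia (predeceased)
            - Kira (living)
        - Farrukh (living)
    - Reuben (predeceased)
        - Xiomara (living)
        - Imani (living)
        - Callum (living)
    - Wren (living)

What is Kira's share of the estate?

Kira receives ₹390,000.

Xiulan takes one-fifth of ₹9,750,000 = ₹1,950,000. The remaining ₹7,800,000 passes to the descendants.
The descendants' portion (₹7,800,000) is divided at the children's generation into 5 shares of ₹1,560,000. Zainab and Wren each take ₹1,560,000. The 3 shares of the deceased (Gemma, Kalinda, and Reuben) are combined into a pool of ₹4,680,000.
That pool (₹4,680,000) is divided at the grandchildren's generation into 8 shares of ₹585,000. Zane, Ingrid, Farrukh, Xiomara, Imani, and Callum each take ₹585,000. The 2 shares of the deceased (Noor and Celia) are combined into a pool of ₹1,170,000.
That pool (₹1,170,000) is divided at the great-grandchildren's generation equally among Ulric, Kerensa, and Kira: ₹390,000 each.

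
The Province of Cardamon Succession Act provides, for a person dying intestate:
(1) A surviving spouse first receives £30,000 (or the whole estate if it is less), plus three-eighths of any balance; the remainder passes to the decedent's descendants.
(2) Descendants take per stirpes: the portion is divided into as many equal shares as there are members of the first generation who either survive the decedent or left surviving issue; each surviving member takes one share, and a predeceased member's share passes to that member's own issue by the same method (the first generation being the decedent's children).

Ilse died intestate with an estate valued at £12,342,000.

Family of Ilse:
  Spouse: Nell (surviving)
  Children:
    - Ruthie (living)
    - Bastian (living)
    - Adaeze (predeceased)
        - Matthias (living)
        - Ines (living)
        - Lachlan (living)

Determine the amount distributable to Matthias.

Nell first takes £30,000, leaving a balance of £12,312,000. Nell then takes three-eighths of the balance (£4,617,000), for a total of £4,647,000. The remaining £7,695,000 passes to the descendants.
The descendants' portion (£7,695,000) is divided into 3 shares of £2,565,000: Ruthie and Bastian each take £2,565,000; Adaeze's £2,565,000 share passes to Adaeze's issue.
Adaeze's share (£2,565,000) is divided into 3 shares of £855,000: Matthias, Ines, and Lachlan each take £855,000.

Matthias receives £855,000.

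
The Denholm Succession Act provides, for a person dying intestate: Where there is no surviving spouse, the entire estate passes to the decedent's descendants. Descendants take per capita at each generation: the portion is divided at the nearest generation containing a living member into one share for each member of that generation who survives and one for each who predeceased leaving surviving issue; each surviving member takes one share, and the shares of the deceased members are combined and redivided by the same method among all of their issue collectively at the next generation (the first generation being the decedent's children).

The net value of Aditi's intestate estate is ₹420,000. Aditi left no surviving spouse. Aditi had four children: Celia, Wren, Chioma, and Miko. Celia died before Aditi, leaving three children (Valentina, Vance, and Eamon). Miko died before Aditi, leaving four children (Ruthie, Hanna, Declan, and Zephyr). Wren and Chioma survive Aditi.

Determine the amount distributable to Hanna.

Hanna receives ₹30,000.

The entire ₹420,000 passes to the descendants.
That amount (₹420,000) is divided at the children's generation into 4 shares of ₹105,000. Wren and Chioma each take ₹105,000. The 2 shares of the deceased (Celia and Miko) are combined into a pool of ₹210,000.
That pool (₹210,000) is divided at the grandchildren's generation equally among Valentina, Vance, Eamon, Ruthie, Hanna, Declan, and Zephyr: ₹30,000 each.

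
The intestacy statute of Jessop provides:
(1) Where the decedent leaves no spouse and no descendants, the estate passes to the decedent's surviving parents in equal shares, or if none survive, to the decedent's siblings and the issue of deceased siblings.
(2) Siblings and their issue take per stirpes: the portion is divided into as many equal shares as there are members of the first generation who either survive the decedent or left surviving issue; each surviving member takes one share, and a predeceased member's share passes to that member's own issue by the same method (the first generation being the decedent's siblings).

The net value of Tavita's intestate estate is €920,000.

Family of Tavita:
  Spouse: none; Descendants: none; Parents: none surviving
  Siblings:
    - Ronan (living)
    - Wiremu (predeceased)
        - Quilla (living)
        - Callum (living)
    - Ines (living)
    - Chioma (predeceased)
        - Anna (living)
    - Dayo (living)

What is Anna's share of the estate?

The entire €920,000 passes to the siblings and their issue.
That amount (€920,000) is divided into 5 shares of €184,000: Ronan, Ines, and Dayo each take €184,000; Wiremu's €184,000 share passes to Wiremu's issue; Chioma's €184,000 share passes to Chioma's issue.
Wiremu's share (€184,000) is divided into 2 shares of €92,000: Quilla and Callum each take €92,000.
Chioma's share (€184,000) passes entirely to Anna.

Anna receives €184,000.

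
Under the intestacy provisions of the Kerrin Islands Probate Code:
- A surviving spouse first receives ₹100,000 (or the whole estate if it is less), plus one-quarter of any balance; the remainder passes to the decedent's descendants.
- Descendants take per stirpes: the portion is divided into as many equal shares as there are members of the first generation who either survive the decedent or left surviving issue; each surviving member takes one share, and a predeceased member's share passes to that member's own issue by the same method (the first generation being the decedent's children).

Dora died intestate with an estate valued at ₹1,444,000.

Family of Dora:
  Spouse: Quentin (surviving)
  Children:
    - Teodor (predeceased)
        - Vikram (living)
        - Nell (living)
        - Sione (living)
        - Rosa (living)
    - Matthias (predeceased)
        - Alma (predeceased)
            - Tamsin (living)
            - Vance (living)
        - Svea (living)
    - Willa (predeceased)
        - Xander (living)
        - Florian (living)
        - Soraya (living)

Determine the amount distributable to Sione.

Sione receives ₹84,000.

Quentin first takes ₹100,000, leaving a balance of ₹1,344,000. Quentin then takes one-quarter of the balance (₹336,000), for a total of ₹436,000. The remaining ₹1,008,000 passes to the descendants.
The descendants' portion (₹1,008,000) is divided into 3 shares of ₹336,000: Teodor's ₹336,000 share passes to Teodor's issue; Matthias's ₹336,000 share passes to Matthias's issue; Willa's ₹336,000 share passes to Willa's issue.
Teodor's share (₹336,000) is divided into 4 shares of ₹84,000: Vikram, Nell, Sione, and Rosa each take ₹84,000.
Matthias's share (₹336,000) is divided into 2 shares of ₹168,000: Svea takes ₹168,000; Alma's ₹168,000 share passes to Alma's issue.
Alma's share (₹168,000) is divided into 2 shares of ₹84,000: Tamsin and Vance each take ₹84,000.
Willa's share (₹336,000) is divided into 3 shares of ₹112,000: Xander, Florian, and Soraya each take ₹112,000.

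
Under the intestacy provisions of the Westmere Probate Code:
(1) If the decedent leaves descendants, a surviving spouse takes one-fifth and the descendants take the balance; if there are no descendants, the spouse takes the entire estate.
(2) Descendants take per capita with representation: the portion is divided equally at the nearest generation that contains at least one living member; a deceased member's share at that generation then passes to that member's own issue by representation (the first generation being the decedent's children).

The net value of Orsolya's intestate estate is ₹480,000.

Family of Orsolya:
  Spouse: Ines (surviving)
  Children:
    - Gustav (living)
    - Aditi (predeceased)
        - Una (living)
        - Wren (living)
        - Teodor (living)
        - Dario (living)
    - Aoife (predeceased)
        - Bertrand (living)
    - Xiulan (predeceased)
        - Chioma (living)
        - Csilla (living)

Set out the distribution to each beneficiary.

Ines: ₹96,000; Gustav: ₹96,000; Una: ₹24,000; Wren: ₹24,000; Teodor: ₹24,000; Dario: ₹24,000; Bertrand: ₹96,000; Chioma: ₹48,000; Csilla: ₹48,000

Ines takes one-fifth of ₹480,000 = ₹96,000. The remaining ₹384,000 passes to the descendants.
The descendants' portion (₹384,000) is divided into 4 shares of ₹96,000: Gustav takes ₹96,000; Aditi's ₹96,000 share passes to Aditi's issue; Aoife's ₹96,000 share passes to Aoife's issue; Xiulan's ₹96,000 share passes to Xiulan's issue.
Aditi's share (₹96,000) is divided into 4 shares of ₹24,000: Una, Wren, Teodor, and Dario each take ₹24,000.
Aoife's share (₹96,000) passes entirely to Bertrand.
Xiulan's share (₹96,000) is divided into 2 shares of ₹48,000: Chioma and Csilla each take ₹48,000.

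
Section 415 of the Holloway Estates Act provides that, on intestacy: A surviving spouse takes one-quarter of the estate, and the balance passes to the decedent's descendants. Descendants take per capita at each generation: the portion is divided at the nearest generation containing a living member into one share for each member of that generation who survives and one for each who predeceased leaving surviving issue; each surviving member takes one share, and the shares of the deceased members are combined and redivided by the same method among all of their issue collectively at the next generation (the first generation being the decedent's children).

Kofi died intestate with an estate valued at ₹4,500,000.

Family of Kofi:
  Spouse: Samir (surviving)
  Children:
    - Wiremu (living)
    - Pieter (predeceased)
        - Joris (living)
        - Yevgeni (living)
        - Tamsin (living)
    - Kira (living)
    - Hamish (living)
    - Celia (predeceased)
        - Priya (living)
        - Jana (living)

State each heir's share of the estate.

Samir takes one-quarter of ₹4,500,000 = ₹1,125,000. The remaining ₹3,375,000 passes to the descendants.
The descendants' portion (₹3,375,000) is divided at the children's generation into 5 shares of ₹675,000. Wiremu, Kira, and Hamish each take ₹675,000. The 2 shares of the deceased (Pieter and Celia) are combined into a pool of ₹1,350,000.
That pool (₹1,350,000) is divided at the grandchildren's generation equally among Joris, Yevgeni, Tamsin, Priya, and Jana: ₹270,000 each.

Samir: ₹1,125,000; Wiremu: ₹675,000; Joris: ₹270,000; Yevgeni: ₹270,000; Tamsin: ₹270,000; Kira: ₹675,000; Hamish: ₹675,000; Priya: ₹270,000; Jana: ₹270,000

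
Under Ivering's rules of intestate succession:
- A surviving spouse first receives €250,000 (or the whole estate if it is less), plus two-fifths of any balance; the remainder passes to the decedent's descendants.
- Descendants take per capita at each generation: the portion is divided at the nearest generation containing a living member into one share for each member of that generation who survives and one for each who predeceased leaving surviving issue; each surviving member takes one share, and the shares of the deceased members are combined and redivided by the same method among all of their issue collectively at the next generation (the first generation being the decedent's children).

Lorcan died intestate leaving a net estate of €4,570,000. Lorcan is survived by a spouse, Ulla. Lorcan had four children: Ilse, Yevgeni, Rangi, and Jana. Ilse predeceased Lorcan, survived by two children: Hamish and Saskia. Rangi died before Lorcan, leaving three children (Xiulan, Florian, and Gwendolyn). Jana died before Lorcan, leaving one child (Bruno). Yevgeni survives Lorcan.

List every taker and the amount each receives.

Ulla first takes €250,000, leaving a balance of €4,320,000. Ulla then takes two-fifths of the balance (€1,728,000), for a total of €1,978,000. The remaining €2,592,000 passes to the descendants.
The descendants' portion (€2,592,000) is divided at the children's generation into 4 shares of €648,000. Yevgeni takes €648,000. The 3 shares of the deceased (Ilse, Rangi, and Jana) are combined into a pool of €1,944,000.
That pool (€1,944,000) is divided at the grandchildren's generation equally among Hamish, Saskia, Xiulan, Florian, Gwendolyn, and Bruno: €324,000 each.

Ulla: €1,978,000; Hamish: €324,000; Saskia: €324,000; Yevgeni: €648,000; Xiulan: €324,000; Florian: €324,000; Gwendolyn: €324,000; Bruno: €324,000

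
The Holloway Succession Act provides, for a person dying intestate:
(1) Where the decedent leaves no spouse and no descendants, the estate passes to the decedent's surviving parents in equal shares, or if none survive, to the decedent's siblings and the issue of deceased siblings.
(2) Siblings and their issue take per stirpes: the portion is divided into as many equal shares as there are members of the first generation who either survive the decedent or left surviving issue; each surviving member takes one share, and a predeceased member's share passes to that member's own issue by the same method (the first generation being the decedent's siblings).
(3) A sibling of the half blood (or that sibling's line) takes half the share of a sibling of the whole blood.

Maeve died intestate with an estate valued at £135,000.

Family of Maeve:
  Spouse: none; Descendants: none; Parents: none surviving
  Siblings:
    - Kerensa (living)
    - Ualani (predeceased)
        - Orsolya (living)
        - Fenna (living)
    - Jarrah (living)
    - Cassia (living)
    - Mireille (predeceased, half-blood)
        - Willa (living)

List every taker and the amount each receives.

Kerensa: £30,000; Orsolya: £15,000; Fenna: £15,000; Jarrah: £30,000; Cassia: £30,000; Willa: £15,000

The entire £135,000 passes to the siblings and their issue.
Counting each half-blood sibling's line as half a unit, there are 9/2 units in £135,000, so one unit is £30,000. Whole-blood lines (Kerensa, Ualani, Jarrah, and Cassia) take £30,000 each; half-blood lines (Mireille) take £15,000 each.
Ualani's share (£30,000) is divided into 2 shares of £15,000: Orsolya and Fenna each take £15,000.
Mireille's share (£15,000) passes entirely to Willa.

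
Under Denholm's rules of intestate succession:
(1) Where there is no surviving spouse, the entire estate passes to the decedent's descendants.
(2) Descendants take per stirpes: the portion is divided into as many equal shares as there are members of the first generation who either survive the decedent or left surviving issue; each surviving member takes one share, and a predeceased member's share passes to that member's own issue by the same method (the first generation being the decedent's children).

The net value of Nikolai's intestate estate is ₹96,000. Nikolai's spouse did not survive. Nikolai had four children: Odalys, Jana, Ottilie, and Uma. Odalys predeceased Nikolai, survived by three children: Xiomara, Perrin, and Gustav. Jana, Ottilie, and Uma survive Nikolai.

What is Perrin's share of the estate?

The entire ₹96,000 passes to the descendants.
That amount (₹96,000) is divided into 4 shares of ₹24,000: Jana, Ottilie, and Uma each take ₹24,000; Odalys's ₹24,000 share passes to Odalys's issue.
Odalys's share (₹24,000) is divided into 3 shares of ₹8,000: Xiomara, Perrin, and Gustav each take ₹8,000.

Perrin receives ₹8,000.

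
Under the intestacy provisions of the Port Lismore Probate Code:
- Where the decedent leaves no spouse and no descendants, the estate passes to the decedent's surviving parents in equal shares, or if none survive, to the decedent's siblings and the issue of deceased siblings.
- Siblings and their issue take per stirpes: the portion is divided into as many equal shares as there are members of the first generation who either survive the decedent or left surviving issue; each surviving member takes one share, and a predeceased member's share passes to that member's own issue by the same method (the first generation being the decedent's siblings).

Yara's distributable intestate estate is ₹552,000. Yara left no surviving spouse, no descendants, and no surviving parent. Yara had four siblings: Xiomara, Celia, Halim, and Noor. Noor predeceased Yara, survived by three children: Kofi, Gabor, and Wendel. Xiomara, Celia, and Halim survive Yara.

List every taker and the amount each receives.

The entire ₹552,000 passes to the siblings and their issue.
That amount (₹552,000) is divided into 4 shares of ₹138,000: Xiomara, Celia, and Halim each take ₹138,000; Noor's ₹138,000 share passes to Noor's issue.
Noor's share (₹138,000) is divided into 3 shares of ₹46,000: Kofi, Gabor, and Wendel each take ₹46,000.

Xiomara: ₹138,000; Celia: ₹138,000; Halim: ₹138,000; Kofi: ₹46,000; Gabor: ₹46,000; Wendel: ₹46,000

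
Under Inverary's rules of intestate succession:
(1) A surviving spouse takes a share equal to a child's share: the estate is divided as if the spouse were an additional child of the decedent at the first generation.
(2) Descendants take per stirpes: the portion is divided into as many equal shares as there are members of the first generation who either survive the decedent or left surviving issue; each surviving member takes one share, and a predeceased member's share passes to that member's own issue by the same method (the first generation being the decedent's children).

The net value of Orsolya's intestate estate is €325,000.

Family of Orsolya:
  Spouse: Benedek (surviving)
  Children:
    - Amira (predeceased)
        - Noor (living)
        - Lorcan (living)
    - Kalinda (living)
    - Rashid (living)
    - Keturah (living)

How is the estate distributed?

Benedek: €65,000; Noor: €32,500; Lorcan: €32,500; Kalinda: €65,000; Rashid: €65,000; Keturah: €65,000

The spouse counts as an additional share at the children's level, so there are 5 primary shares of €65,000. Benedek takes one such share (€65,000).
The children's combined portion (€260,000) is divided into 4 shares of €65,000: Kalinda, Rashid, and Keturah each take €65,000; Amira's €65,000 share passes to Amira's issue.
Amira's share (€65,000) is divided into 2 shares of €32,500: Noor and Lorcan each take €32,500.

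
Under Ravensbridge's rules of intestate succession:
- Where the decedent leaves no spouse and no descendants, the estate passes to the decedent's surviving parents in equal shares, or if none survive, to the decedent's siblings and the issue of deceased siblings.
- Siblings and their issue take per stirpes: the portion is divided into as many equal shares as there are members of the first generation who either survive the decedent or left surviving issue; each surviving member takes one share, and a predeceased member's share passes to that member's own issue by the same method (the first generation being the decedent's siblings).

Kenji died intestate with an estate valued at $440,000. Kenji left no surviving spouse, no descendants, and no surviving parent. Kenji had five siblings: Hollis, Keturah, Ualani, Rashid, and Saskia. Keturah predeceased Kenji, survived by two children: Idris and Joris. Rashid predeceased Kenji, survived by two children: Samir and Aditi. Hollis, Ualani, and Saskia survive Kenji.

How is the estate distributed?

The entire $440,000 passes to the siblings and their issue.
That amount ($440,000) is divided into 5 shares of $88,000: Hollis, Ualani, and Saskia each take $88,000; Keturah's $88,000 share passes to Keturah's issue; Rashid's $88,000 share passes to Rashid's issue.
Keturah's share ($88,000) is divided into 2 shares of $44,000: Idris and Joris each take $44,000.
Rashid's share ($88,000) is divided into 2 shares of $44,000: Samir and Aditi each take $44,000.

Hollis: $88,000; Idris: $44,000; Joris: $44,000; Ualani: $88,000; Samir: $44,000; Aditi: $44,000; Saskia: $88,000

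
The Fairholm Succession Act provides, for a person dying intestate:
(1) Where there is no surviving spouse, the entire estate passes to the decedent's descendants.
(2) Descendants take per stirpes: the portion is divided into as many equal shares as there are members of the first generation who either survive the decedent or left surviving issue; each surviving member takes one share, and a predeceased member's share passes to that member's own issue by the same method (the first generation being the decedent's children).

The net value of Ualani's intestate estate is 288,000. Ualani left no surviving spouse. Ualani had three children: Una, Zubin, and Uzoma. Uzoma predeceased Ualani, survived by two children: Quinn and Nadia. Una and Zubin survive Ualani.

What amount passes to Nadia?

The entire 288,000 passes to the descendants.
That amount (288,000) is divided into 3 shares of 96,000: Una and Zubin each take 96,000; Uzoma's 96,000 share passes to Uzoma's issue.
Uzoma's share (96,000) is divided into 2 shares of 48,000: Quinn and Nadia each take 48,000.

Nadia receives 48,000.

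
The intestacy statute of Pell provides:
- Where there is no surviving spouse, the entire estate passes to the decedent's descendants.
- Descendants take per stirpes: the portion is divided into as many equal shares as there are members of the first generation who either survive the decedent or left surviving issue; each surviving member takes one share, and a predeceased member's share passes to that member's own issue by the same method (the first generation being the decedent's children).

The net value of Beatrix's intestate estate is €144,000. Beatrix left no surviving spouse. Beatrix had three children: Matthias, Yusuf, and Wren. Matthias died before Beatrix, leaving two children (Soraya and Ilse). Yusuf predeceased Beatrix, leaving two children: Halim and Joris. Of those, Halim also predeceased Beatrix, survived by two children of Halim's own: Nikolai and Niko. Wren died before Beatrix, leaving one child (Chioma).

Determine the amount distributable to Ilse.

Ilse receives €24,000.

The entire €144,000 passes to the descendants.
That amount (€144,000) is divided into 3 shares of €48,000: Matthias's €48,000 share passes to Matthias's issue; Yusuf's €48,000 share passes to Yusuf's issue; Wren's €48,000 share passes to Wren's issue.
Matthias's share (€48,000) is divided into 2 shares of €24,000: Soraya and Ilse each take €24,000.
Yusuf's share (€48,000) is divided into 2 shares of €24,000: Joris takes €24,000; Halim's €24,000 share passes to Halim's issue.
Halim's share (€24,000) is divided into 2 shares of €12,000: Nikolai and Niko each take €12,000.
Wren's share (€48,000) passes entirely to Chioma.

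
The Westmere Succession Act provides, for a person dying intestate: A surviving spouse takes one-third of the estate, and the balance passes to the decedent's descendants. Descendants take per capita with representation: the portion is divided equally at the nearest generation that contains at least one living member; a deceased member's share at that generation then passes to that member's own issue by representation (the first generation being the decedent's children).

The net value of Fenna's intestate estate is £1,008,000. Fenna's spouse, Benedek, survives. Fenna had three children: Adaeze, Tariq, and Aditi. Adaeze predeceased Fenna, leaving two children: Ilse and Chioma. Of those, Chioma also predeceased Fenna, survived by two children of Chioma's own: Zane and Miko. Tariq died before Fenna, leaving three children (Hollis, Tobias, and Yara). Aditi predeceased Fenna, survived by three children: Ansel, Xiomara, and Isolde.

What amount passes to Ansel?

Benedek takes one-third of £1,008,000 = £336,000. The remaining £672,000 passes to the descendants.
No child survives, so the initial division is made at the grandchildren's generation.
The descendants' portion (£672,000) is divided into 8 shares of £84,000: Ilse, Hollis, Tobias, Yara, Ansel, Xiomara, and Isolde each take £84,000; Chioma's £84,000 share passes to Chioma's issue.
Chioma's share (£84,000) is divided into 2 shares of £42,000: Zane and Miko each take £42,000.

Ansel receives £84,000.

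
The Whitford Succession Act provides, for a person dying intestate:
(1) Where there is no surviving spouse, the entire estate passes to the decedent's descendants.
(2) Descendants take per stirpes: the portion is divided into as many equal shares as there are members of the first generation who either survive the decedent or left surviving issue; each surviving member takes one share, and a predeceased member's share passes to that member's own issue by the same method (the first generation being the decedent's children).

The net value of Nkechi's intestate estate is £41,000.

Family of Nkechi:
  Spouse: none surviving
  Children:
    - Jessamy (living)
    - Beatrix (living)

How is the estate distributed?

The entire £41,000 passes to the descendants.
That amount (£41,000) is divided into 2 shares of £20,500: Jessamy and Beatrix each take £20,500.

Jessamy: £20,500; Beatrix: £20,500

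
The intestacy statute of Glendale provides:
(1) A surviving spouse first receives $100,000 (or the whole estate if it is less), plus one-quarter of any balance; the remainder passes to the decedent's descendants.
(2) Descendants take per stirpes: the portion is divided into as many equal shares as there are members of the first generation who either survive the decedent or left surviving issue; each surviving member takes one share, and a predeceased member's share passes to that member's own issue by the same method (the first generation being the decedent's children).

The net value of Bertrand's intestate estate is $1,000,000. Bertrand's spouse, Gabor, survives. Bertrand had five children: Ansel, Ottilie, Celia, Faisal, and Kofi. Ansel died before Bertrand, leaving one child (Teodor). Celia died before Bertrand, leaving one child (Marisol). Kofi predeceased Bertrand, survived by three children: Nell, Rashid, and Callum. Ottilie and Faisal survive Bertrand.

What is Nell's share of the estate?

Gabor first takes $100,000, leaving a balance of $900,000. Gabor then takes one-quarter of the balance ($225,000), for a total of $325,000. The remaining $675,000 passes to the descendants.
The descendants' portion ($675,000) is divided into 5 shares of $135,000: Ottilie and Faisal each take $135,000; Ansel's $135,000 share passes to Ansel's issue; Celia's $135,000 share passes to Celia's issue; Kofi's $135,000 share passes to Kofi's issue.
Ansel's share ($135,000) passes entirely to Teodor.
Celia's share ($135,000) passes entirely to Marisol.
Kofi's share ($135,000) is divided into 3 shares of $45,000: Nell, Rashid, and Callum each take $45,000.

Nell receives $45,000.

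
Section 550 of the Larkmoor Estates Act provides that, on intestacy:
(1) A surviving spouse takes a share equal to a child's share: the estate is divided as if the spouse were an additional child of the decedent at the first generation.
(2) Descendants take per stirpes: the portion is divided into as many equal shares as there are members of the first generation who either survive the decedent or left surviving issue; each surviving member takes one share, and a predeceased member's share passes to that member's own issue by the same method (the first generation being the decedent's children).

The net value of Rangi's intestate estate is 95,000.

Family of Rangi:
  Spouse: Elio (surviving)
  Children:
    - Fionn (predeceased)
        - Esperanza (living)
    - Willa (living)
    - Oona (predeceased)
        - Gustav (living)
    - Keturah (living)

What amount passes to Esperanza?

Esperanza receives 19,000.

The spouse counts as an additional share at the children's level, so there are 5 primary shares of 19,000. Elio takes one such share (19,000).
The children's combined portion (76,000) is divided into 4 shares of 19,000: Willa and Keturah each take 19,000; Fionn's 19,000 share passes to Fionn's issue; Oona's 19,000 share passes to Oona's issue.
Fionn's share (19,000) passes entirely to Esperanza.
Oona's share (19,000) passes entirely to Gustav.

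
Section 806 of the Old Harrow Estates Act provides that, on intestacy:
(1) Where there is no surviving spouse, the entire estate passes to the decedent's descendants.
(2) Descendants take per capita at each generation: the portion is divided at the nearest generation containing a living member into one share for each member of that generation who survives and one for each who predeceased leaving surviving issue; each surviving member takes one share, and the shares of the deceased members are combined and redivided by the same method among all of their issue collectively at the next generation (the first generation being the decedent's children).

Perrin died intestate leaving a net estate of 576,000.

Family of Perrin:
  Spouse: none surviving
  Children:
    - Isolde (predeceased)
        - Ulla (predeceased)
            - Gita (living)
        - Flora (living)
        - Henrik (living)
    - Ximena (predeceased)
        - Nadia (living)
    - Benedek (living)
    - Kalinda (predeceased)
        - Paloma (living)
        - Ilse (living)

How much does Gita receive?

Gita receives 72,000.

The entire 576,000 passes to the descendants.
That amount (576,000) is divided at the children's generation into 4 shares of 144,000. Benedek takes 144,000. The 3 shares of the deceased (Isolde, Ximena, and Kalinda) are combined into a pool of 432,000.
That pool (432,000) is divided at the grandchildren's generation into 6 shares of 72,000. Flora, Henrik, Nadia, Paloma, and Ilse each take 72,000. The remaining share for the deceased Ulla (72,000) is carried to the next generation.
That pool (72,000) passes entirely to Gita, the sole taker at the great-grandchildren's generation.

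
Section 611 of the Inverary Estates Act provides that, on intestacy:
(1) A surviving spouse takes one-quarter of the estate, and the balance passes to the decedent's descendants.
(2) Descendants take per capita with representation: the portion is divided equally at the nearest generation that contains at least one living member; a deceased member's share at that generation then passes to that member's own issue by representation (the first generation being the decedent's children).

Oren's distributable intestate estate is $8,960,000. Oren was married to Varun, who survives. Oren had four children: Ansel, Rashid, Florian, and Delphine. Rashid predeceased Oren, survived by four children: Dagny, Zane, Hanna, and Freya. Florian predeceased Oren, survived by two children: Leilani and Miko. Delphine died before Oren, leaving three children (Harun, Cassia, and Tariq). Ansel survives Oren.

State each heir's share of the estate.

Varun: $2,240,000; Ansel: $1,680,000; Dagny: $420,000; Zane: $420,000; Hanna: $420,000; Freya: $420,000; Leilani: $840,000; Miko: $840,000; Harun: $560,000; Cassia: $560,000; Tariq: $560,000

Varun takes one-quarter of $8,960,000 = $2,240,000. The remaining $6,720,000 passes to the descendants.
The descendants' portion ($6,720,000) is divided into 4 shares of $1,680,000: Ansel takes $1,680,000; Rashid's $1,680,000 share passes to Rashid's issue; Florian's $1,680,000 share passes to Florian's issue; Delphine's $1,680,000 share passes to Delphine's issue.
Rashid's share ($1,680,000) is divided into 4 shares of $420,000: Dagny, Zane, Hanna, and Freya each take $420,000.
Florian's share ($1,680,000) is divided into 2 shares of $840,000: Leilani and Miko each take $840,000.
Delphine's share ($1,680,000) is divided into 3 shares of $560,000: Harun, Cassia, and Tariq each take $560,000.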